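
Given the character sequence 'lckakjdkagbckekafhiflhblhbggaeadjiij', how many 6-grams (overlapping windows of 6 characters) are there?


String 'lckakjdkagbckekafhiflhblhbggaeadjiij' has length L = 36.
Number of overlapping n-grams = L - n + 1
Substituting: 36 - 6 + 1 = 31

31


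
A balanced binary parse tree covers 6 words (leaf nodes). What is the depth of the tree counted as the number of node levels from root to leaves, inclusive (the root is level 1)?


In a balanced binary tree with n leaves the deepest leaf is ceil(log2(n)) edges below the root,
so counting node levels inclusive of root and leaves gives ceil(log2(n)) + 1 levels.
log2(6) = 2.5850
ceil(2.5850) = 3
levels = 3 + 1 = 4

4


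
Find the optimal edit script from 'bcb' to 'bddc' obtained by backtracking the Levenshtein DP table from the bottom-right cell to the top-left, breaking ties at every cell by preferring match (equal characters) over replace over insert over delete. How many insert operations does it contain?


Edit distance = 3. Backtracking from cell (3, 4) with preference match > replace > insert > delete,
then listing the resulting alignment 'bcb' -> 'bddc' left to right:
  Step 1: keep 'b'
  Step 2: insert 'd' [insertion #1]
  Step 3: replace c->d
  Step 4: replace b->c
Total insertions: 1

1


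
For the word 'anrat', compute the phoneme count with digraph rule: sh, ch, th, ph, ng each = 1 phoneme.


Parsing 'anrat' greedily, digraphs first:
  'a' -> vowel phoneme (phonemes so far: 1)
  'n' -> consonant phoneme (phonemes so far: 2)
  'r' -> consonant phoneme (phonemes so far: 3)
  'a' -> vowel phoneme (phonemes so far: 4)
  't' -> consonant phoneme (phonemes so far: 5)
Total phonemes: 5

5


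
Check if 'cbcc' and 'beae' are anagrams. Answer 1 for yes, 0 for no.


Sort characters of 'cbcc': 'bccc'
Sort characters of 'beae': 'abee'
Sorted forms differ -> they are NOT anagrams
Result: 0

0


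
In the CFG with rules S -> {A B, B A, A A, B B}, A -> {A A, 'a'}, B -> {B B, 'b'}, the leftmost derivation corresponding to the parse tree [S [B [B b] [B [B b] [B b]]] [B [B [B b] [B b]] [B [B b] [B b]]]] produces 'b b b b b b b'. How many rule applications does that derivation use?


Every bracketed nonterminal node [X ...] in the tree is produced by exactly one rule application.
Reading the tree off as a leftmost derivation:
  Step 1: S  =>  B B   (applied S -> B B)
  Step 2: B B  =>  B B B   (applied B -> B B)
  Step 3: B B B  =>  b B B   (applied B -> b)
  Step 4: b B B  =>  b B B B   (applied B -> B B)
  Step 5: b B B B  =>  b b B B   (applied B -> b)
  Step 6: b b B B  =>  b b b B   (applied B -> b)
  Step 7: b b b B  =>  b b b B B   (applied B -> B B)
  Step 8: b b b B B  =>  b b b B B B   (applied B -> B B)
  Step 9: b b b B B B  =>  b b b b B B   (applied B -> b)
  Step 10: b b b b B B  =>  b b b b b B   (applied B -> b)
  Step 11: b b b b b B  =>  b b b b b B B   (applied B -> B B)
  Step 12: b b b b b B B  =>  b b b b b b B   (applied B -> b)
  Step 13: b b b b b b B  =>  b b b b b b b   (applied B -> b)
Final yield: b b b b b b b
Total rewrite steps: 13

13


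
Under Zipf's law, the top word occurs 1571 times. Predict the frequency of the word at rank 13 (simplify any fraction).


Zipf's law: freq(rank) = f1 / rank
f1 = 1571, rank = 13
freq = 1571 / 13
GCD(1571, 13) = 1
Simplified: 1571/13

1571/13


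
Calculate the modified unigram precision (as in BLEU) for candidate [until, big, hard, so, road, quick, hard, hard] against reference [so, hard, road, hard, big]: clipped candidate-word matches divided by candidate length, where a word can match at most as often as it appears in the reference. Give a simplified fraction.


Reference word counts: {'big': 1, 'hard': 2, 'road': 1, 'so': 1}
Checking each candidate word (with clipping):
  'until' -> not in reference -> no match (matches: 0)
  'big' -> in reference (ref count 1, used 1/1) -> match (matches: 1)
  'hard' -> in reference (ref count 2, used 1/2) -> match (matches: 2)
  'so' -> in reference (ref count 1, used 1/1) -> match (matches: 3)
  'road' -> in reference (ref count 1, used 1/1) -> match (matches: 4)
  'quick' -> not in reference -> no match (matches: 4)
  'hard' -> in reference (ref count 2, used 2/2) -> match (matches: 5)
  'hard' -> ref count 2 already used up (2/2) -> clipped, no match (matches: 5)
Clipped matches: 5, Candidate length: 8
Precision = 5/8

5/8


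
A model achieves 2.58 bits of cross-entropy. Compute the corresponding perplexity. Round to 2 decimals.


Perplexity formula: PP = 2^H
H = 2.58
PP = 2^2.58
Decompose: 2^2.58 = 2^2 * 2^0.58
2^2 = 4, 2^0.58 ~ 1.4948492
PP ~ 4 * 1.4948492 = 5.9793968
Rounded to 2 decimals: 5.98

5.98


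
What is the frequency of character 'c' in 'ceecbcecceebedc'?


Scanning 'ceecbcecceebedc' for 'c':
  Position 0: 'c' -> MATCH (count: 1)
  Position 3: 'c' -> MATCH (count: 2)
  Position 5: 'c' -> MATCH (count: 3)
  Position 7: 'c' -> MATCH (count: 4)
  Position 8: 'c' -> MATCH (count: 5)
  Position 14: 'c' -> MATCH (count: 6)
Total occurrences of 'c': 6

6


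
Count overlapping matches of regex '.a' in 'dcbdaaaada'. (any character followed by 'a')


Pattern: .a means any character followed by 'a'.
Scanning 'dcbdaaaada' position-by-position:
  Pos 0: window 'dc' -> no
  Pos 1: window 'cb' -> no
  Pos 2: window 'bd' -> no
  Pos 3: window 'da' -> MATCH
  Pos 4: window 'aa' -> MATCH
  Pos 5: window 'aa' -> MATCH
  Pos 6: window 'aa' -> MATCH
  Pos 7: window 'ad' -> no
  Pos 8: window 'da' -> MATCH
  Pos 9: window 'a' -> no
Total matches: 5

5


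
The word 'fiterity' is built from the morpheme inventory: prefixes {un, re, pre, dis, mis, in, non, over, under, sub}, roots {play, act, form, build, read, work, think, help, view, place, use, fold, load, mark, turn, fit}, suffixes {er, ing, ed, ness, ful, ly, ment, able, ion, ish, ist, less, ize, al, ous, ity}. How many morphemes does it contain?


Segmenting 'fiterity' against the inventory:
  'fit' -> root (morpheme 1)
  'er' -> suffix (morpheme 2)
  'ity' -> suffix (morpheme 3)
Total morphemes: 3

3


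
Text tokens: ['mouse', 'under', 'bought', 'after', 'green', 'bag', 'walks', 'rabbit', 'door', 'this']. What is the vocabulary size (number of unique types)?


Listing all tokens and tracking unique types:
  Token 1: 'mouse' -> NEW (unique so far: 1)
  Token 2: 'under' -> NEW (unique so far: 2)
  Token 3: 'bought' -> NEW (unique so far: 3)
  Token 4: 'after' -> NEW (unique so far: 4)
  Token 5: 'green' -> NEW (unique so far: 5)
  Token 6: 'bag' -> NEW (unique so far: 6)
  Token 7: 'walks' -> NEW (unique so far: 7)
  Token 8: 'rabbit' -> NEW (unique so far: 8)
  Token 9: 'door' -> NEW (unique so far: 9)
  Token 10: 'this' -> NEW (unique so far: 10)
Unique types: ('after', 'bag', 'bought', 'door', 'green', 'mouse', 'rabbit', 'this', 'under', 'walks')
Vocabulary size: 10

10


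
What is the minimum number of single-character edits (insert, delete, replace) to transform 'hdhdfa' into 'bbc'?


Building DP table for s1='hdhdfa' (len 6) and s2='bbc' (len 3):
       b  b  c
    0  1  2  3
  h 1  1  2  3
  d 2  2  2  3
  h 3  3  3  3
  d 4  4  4  4
  f 5  5  5  5
  a 6  6  6  6
Edit distance = dp[6][3] = 6

6


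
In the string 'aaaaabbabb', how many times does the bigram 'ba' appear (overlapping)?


Scanning 'aaaaabbabb' for bigram 'ba':
  Position 0: 'aa' -> no
  Position 1: 'aa' -> no
  Position 2: 'aa' -> no
  Position 3: 'aa' -> no
  Position 4: 'ab' -> no
  Position 5: 'bb' -> no
  Position 6: 'ba' -> MATCH
  Position 7: 'ab' -> no
  Position 8: 'bb' -> no
Total matches: 1

1


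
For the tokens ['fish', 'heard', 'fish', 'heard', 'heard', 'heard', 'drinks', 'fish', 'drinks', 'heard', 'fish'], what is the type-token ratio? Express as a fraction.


Tokens: 11
Unique types: ('drinks', 'fish', 'heard') = 3
TTR = 3/11
Already in lowest terms.

3/11


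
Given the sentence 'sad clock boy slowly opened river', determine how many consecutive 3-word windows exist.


Word trigrams from [6] words:
  Trigram 1: (sad clock boy)
  Trigram 2: (clock boy slowly)
  Trigram 3: (boy slowly opened)
  Trigram 4: (slowly opened river)
Total word trigrams: 6 - 2 = 4

4


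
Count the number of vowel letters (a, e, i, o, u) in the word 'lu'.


Scanning each character of 'lu':
  Position 1: 'l' -> consonant (running count: 0)
  Position 2: 'u' -> vowel (running count: 1)
Total vowels: 1

1


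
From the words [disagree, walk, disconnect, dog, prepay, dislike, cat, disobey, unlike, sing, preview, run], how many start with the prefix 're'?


Checking each word for prefix 're':
  'disagree' -> no (count: 0)
  'walk' -> no (count: 0)
  'disconnect' -> no (count: 0)
  'dog' -> no (count: 0)
  'prepay' -> no (count: 0)
  'dislike' -> no (count: 0)
  'cat' -> no (count: 0)
  'disobey' -> no (count: 0)
  'unlike' -> no (count: 0)
  'sing' -> no (count: 0)
  'preview' -> no (count: 0)
  'run' -> no (count: 0)
Total with prefix 're': 0

0


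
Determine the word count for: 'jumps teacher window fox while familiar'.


Counting words by splitting on spaces:
  Word 1: 'jumps'
  Word 2: 'teacher'
  Word 3: 'window'
  Word 4: 'fox'
  Word 5: 'while'
  Word 6: 'familiar'
Total words: 6

6


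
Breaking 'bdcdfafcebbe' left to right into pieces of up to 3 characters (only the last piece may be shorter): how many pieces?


'bdcdfafcebbe' has 12 characters.
Chunking with max size 3:
  Chunk 1: 'bdc' (positions 0-2)
  Chunk 2: 'dfa' (positions 3-5)
  Chunk 3: 'fce' (positions 6-8)
  Chunk 4: 'bbe' (positions 9-11)
Total chunks: ceil(12 / 3) = 4

4


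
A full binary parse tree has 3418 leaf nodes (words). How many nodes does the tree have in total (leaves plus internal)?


Leaf nodes (terminals): 3418
Internal nodes = n - 1 = 3418 - 1 = 3417
Total = leaves + internal = 3418 + 3417 = 6835

6835


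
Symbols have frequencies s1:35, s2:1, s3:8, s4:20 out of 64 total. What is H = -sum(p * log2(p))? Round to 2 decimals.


Computing entropy H = -sum(p_i * log2(p_i)):
  s1: p = 35/64 = 0.5469, -p*log2(p) = 0.4762
  s2: p = 1/64 = 0.0156, -p*log2(p) = 0.0938
  s3: p = 8/64 = 0.1250, -p*log2(p) = 0.3750
  s4: p = 20/64 = 0.3125, -p*log2(p) = 0.5244
H = sum of terms = 1.4694
Rounded to 2 decimals: 1.47

1.47


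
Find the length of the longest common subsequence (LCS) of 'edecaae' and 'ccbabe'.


DP table for LCS of 'edecaae' and 'ccbabe':
       c  c  b  a  b  e
    0  0  0  0  0  0  0
  e 0  0  0  0  0  0  1
  d 0  0  0  0  0  0  1
  e 0  0  0  0  0  0  1
  c 0  1  1  1  1  1  1
  a 0  1  1  1  2  2  2
  a 0  1  1  1  2  2  2
  e 0  1  1  1  2  2  3
LCS: 'cae'
LCS length = 3

3


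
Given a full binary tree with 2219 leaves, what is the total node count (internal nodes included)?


Leaf nodes (terminals): 2219
Internal nodes = n - 1 = 2219 - 1 = 2218
Total = leaves + internal = 2219 + 2218 = 4437

4437


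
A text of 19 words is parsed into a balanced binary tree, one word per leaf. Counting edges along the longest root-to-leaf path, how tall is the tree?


In a balanced binary tree with n leaves the deepest leaf is ceil(log2(n)) edges below the root.
log2(19) = 4.2479
ceil(4.2479) = 5
height (edges) = 5

5


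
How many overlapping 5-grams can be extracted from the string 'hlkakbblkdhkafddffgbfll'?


String 'hlkakbblkdhkafddffgbfll' has length L = 23.
Number of overlapping n-grams = L - n + 1
Substituting: 23 - 5 + 1 = 19

19


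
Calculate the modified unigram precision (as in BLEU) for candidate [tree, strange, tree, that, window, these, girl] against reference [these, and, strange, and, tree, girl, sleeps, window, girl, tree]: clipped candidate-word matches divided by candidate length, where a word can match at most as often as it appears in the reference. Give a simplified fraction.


Reference word counts: {'and': 2, 'girl': 2, 'sleeps': 1, 'strange': 1, 'these': 1, 'tree': 2, 'window': 1}
Checking each candidate word (with clipping):
  'tree' -> in reference (ref count 2, used 1/2) -> match (matches: 1)
  'strange' -> in reference (ref count 1, used 1/1) -> match (matches: 2)
  'tree' -> in reference (ref count 2, used 2/2) -> match (matches: 3)
  'that' -> not in reference -> no match (matches: 3)
  'window' -> in reference (ref count 1, used 1/1) -> match (matches: 4)
  'these' -> in reference (ref count 1, used 1/1) -> match (matches: 5)
  'girl' -> in reference (ref count 2, used 1/2) -> match (matches: 6)
Clipped matches: 6, Candidate length: 7
Precision = 6/7

6/7


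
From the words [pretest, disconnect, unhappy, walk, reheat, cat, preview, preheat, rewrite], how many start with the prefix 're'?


Checking each word for prefix 're':
  'pretest' -> no (count: 0)
  'disconnect' -> no (count: 0)
  'unhappy' -> no (count: 0)
  'walk' -> no (count: 0)
  'reheat' -> YES, starts with 're' (count: 1)
  'cat' -> no (count: 1)
  'preview' -> no (count: 1)
  'preheat' -> no (count: 1)
  'rewrite' -> YES, starts with 're' (count: 2)
Total with prefix 're': 2

2


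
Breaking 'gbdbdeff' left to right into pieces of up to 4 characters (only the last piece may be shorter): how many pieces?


'gbdbdeff' has 8 characters.
Chunking with max size 4:
  Chunk 1: 'gbdb' (positions 0-3)
  Chunk 2: 'deff' (positions 4-7)
Total chunks: ceil(8 / 4) = 2

2


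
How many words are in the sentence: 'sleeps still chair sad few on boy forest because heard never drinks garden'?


Counting words by splitting on spaces:
  Word 1: 'sleeps'
  Word 2: 'still'
  Word 3: 'chair'
  Word 4: 'sad'
  Word 5: 'few'
  Word 6: 'on'
  Word 7: 'boy'
  Word 8: 'forest'
  Word 9: 'because'
  Word 10: 'heard'
  Word 11: 'never'
  Word 12: 'drinks'
  Word 13: 'garden'
Total words: 13

13


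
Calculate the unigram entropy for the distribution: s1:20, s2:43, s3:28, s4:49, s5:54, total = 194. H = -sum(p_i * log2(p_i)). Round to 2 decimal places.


Computing entropy H = -sum(p_i * log2(p_i)):
  s1: p = 20/194 = 0.1031, -p*log2(p) = 0.3379
  s2: p = 43/194 = 0.2216, -p*log2(p) = 0.4818
  s3: p = 28/194 = 0.1443, -p*log2(p) = 0.4030
  s4: p = 49/194 = 0.2526, -p*log2(p) = 0.5014
  s5: p = 54/194 = 0.2784, -p*log2(p) = 0.5136
H = sum of terms = 2.2377
Rounded to 2 decimals: 2.24

2.24


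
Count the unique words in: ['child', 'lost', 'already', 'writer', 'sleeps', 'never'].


Listing all tokens and tracking unique types:
  Token 1: 'child' -> NEW (unique so far: 1)
  Token 2: 'lost' -> NEW (unique so far: 2)
  Token 3: 'already' -> NEW (unique so far: 3)
  Token 4: 'writer' -> NEW (unique so far: 4)
  Token 5: 'sleeps' -> NEW (unique so far: 5)
  Token 6: 'never' -> NEW (unique so far: 6)
Unique types: ('already', 'child', 'lost', 'never', 'sleeps', 'writer')
Vocabulary size: 6

6


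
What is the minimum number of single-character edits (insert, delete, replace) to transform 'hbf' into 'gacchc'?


Building DP table for s1='hbf' (len 3) and s2='gacchc' (len 6):
       g  a  c  c  h  c
    0  1  2  3  4  5  6
  h 1  1  2  3  4  4  5
  b 2  2  2  3  4  5  5
  f 3  3  3  3  4  5  6
Edit distance = dp[3][6] = 6

6


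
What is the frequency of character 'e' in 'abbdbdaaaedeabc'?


Scanning 'abbdbdaaaedeabc' for 'e':
  Position 9: 'e' -> MATCH (count: 1)
  Position 11: 'e' -> MATCH (count: 2)
Total occurrences of 'e': 2

2


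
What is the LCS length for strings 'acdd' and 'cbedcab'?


DP table for LCS of 'acdd' and 'cbedcab':
       c  b  e  d  c  a  b
    0  0  0  0  0  0  0  0
  a 0  0  0  0  0  0  1  1
  c 0  1  1  1  1  1  1  1
  d 0  1  1  1  2  2  2  2
  d 0  1  1  1  2  2  2  2
LCS: 'cd'
LCS length = 2

2


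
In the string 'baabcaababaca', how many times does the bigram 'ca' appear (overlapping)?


Scanning 'baabcaababaca' for bigram 'ca':
  Position 0: 'ba' -> no
  Position 1: 'aa' -> no
  Position 2: 'ab' -> no
  Position 3: 'bc' -> no
  Position 4: 'ca' -> MATCH
  Position 5: 'aa' -> no
  Position 6: 'ab' -> no
  Position 7: 'ba' -> no
  Position 8: 'ab' -> no
  Position 9: 'ba' -> no
  Position 10: 'ac' -> no
  Position 11: 'ca' -> MATCH
Total matches: 2

2


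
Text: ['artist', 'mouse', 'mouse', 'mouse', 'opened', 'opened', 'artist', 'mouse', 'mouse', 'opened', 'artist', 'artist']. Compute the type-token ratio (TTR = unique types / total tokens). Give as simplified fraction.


Tokens: 12
Unique types: ('artist', 'mouse', 'opened') = 3
TTR = 3/12
Simplify: divide both by 3 -> 1/4
TTR = 1/4

1/4


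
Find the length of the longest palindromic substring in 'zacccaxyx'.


Scanning 'zacccaxyx' for palindromic substrings.
Substring at positions 1-5: 'accca'.
Check: reverse('accca') = 'accca' -> palindrome confirmed.
Neighbouring characters ('z' / 'x') break symmetry, so it cannot extend further.
No longer palindromic substring exists; longest length = 5

5


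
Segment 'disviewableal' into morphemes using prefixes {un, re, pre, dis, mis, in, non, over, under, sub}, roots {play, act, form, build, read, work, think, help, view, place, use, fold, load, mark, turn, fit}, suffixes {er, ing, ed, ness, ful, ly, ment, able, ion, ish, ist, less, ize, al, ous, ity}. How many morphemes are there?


Segmenting 'disviewableal' against the inventory:
  'dis' -> prefix (morpheme 1)
  'view' -> root (morpheme 2)
  'able' -> suffix (morpheme 3)
  'al' -> suffix (morpheme 4)
Total morphemes: 4

4


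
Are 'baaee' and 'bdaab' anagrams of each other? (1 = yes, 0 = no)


Sort characters of 'baaee': 'aabee'
Sort characters of 'bdaab': 'aabbd'
Sorted forms differ -> they are NOT anagrams
Result: 0

0


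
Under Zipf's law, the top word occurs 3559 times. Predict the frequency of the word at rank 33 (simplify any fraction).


Zipf's law: freq(rank) = f1 / rank
f1 = 3559, rank = 33
freq = 3559 / 33
GCD(3559, 33) = 1
Simplified: 3559/33

3559/33


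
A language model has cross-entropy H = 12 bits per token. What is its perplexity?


Perplexity formula: PP = 2^H
H = 12
PP = 2^12
PP = 2^12 = 4096

4096


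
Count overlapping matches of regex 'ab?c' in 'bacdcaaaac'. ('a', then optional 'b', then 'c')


Pattern: ab?c means 'a', then optional 'b', then 'c'.
Scanning 'bacdcaaaac' position-by-position:
  Pos 0: window 'bac' -> no
  Pos 1: window 'acd' -> MATCH
  Pos 2: window 'cdc' -> no
  Pos 3: window 'dca' -> no
  Pos 4: window 'caa' -> no
  Pos 5: window 'aaa' -> no
  Pos 6: window 'aaa' -> no
  Pos 7: window 'aac' -> no
  Pos 8: window 'ac' -> MATCH
  Pos 9: window 'c' -> no
Total matches: 2

2


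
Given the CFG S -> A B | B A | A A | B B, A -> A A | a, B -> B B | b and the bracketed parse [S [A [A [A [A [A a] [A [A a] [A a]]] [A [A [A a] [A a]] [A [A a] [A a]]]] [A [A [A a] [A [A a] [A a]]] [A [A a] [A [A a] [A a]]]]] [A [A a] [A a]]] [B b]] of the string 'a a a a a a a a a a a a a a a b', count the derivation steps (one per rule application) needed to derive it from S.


Every bracketed nonterminal node [X ...] in the tree is produced by exactly one rule application.
Reading the tree off as a leftmost derivation:
  Step 1: S  =>  A B   (applied S -> A B)
  Step 2: A B  =>  A A B   (applied A -> A A)
  Step 3: A A B  =>  A A A B   (applied A -> A A)
  Step 4: A A A B  =>  A A A A B   (applied A -> A A)
  Step 5: A A A A B  =>  A A A A A B   (applied A -> A A)
  Step 6: A A A A A B  =>  a A A A A B   (applied A -> a)
  Step 7: a A A A A B  =>  a A A A A A B   (applied A -> A A)
  Step 8: a A A A A A B  =>  a a A A A A B   (applied A -> a)
  Step 9: a a A A A A B  =>  a a a A A A B   (applied A -> a)
  Step 10: a a a A A A B  =>  a a a A A A A B   (applied A -> A A)
  Step 11: a a a A A A A B  =>  a a a A A A A A B   (applied A -> A A)
  Step 12: a a a A A A A A B  =>  a a a a A A A A B   (applied A -> a)
  Step 13: a a a a A A A A B  =>  a a a a a A A A B   (applied A -> a)
  Step 14: a a a a a A A A B  =>  a a a a a A A A A B   (applied A -> A A)
  Step 15: a a a a a A A A A B  =>  a a a a a a A A A B   (applied A -> a)
  Step 16: a a a a a a A A A B  =>  a a a a a a a A A B   (applied A -> a)
  Step 17: a a a a a a a A A B  =>  a a a a a a a A A A B   (applied A -> A A)
  Step 18: a a a a a a a A A A B  =>  a a a a a a a A A A A B   (applied A -> A A)
  Step 19: a a a a a a a A A A A B  =>  a a a a a a a a A A A B   (applied A -> a)
  Step 20: a a a a a a a a A A A B  =>  a a a a a a a a A A A A B   (applied A -> A A)
  Step 21: a a a a a a a a A A A A B  =>  a a a a a a a a a A A A B   (applied A -> a)
  Step 22: a a a a a a a a a A A A B  =>  a a a a a a a a a a A A B   (applied A -> a)
  Step 23: a a a a a a a a a a A A B  =>  a a a a a a a a a a A A A B   (applied A -> A A)
  Step 24: a a a a a a a a a a A A A B  =>  a a a a a a a a a a a A A B   (applied A -> a)
  Step 25: a a a a a a a a a a a A A B  =>  a a a a a a a a a a a A A A B   (applied A -> A A)
  Step 26: a a a a a a a a a a a A A A B  =>  a a a a a a a a a a a a A A B   (applied A -> a)
  Step 27: a a a a a a a a a a a a A A B  =>  a a a a a a a a a a a a a A B   (applied A -> a)
  Step 28: a a a a a a a a a a a a a A B  =>  a a a a a a a a a a a a a A A B   (applied A -> A A)
  Step 29: a a a a a a a a a a a a a A A B  =>  a a a a a a a a a a a a a a A B   (applied A -> a)
  Step 30: a a a a a a a a a a a a a a A B  =>  a a a a a a a a a a a a a a a B   (applied A -> a)
  Step 31: a a a a a a a a a a a a a a a B  =>  a a a a a a a a a a a a a a a b   (applied B -> b)
Final yield: a a a a a a a a a a a a a a a b
Total rewrite steps: 31

31


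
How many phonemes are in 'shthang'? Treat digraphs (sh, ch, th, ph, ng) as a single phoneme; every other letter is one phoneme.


Parsing 'shthang' greedily, digraphs first:
  'sh' -> digraph (1 consonant phoneme) (phonemes so far: 1)
  'th' -> digraph (1 consonant phoneme) (phonemes so far: 2)
  'a' -> vowel phoneme (phonemes so far: 3)
  'ng' -> digraph (1 consonant phoneme) (phonemes so far: 4)
Total phonemes: 4

4


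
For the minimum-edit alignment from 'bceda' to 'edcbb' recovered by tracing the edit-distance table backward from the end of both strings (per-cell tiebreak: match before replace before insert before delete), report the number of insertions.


Edit distance = 5. Backtracking from cell (5, 5) with preference match > replace > insert > delete,
then listing the resulting alignment 'bceda' -> 'edcbb' left to right:
  Step 1: replace b->e
  Step 2: replace c->d
  Step 3: replace e->c
  Step 4: replace d->b
  Step 5: replace a->b
Total insertions: 0

0


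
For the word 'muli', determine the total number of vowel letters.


Scanning each character of 'muli':
  Position 1: 'm' -> consonant (running count: 0)
  Position 2: 'u' -> vowel (running count: 1)
  Position 3: 'l' -> consonant (running count: 1)
  Position 4: 'i' -> vowel (running count: 2)
Total vowels: 2

2


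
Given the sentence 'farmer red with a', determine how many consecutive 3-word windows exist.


Word trigrams from [4] words:
  Trigram 1: (farmer red with)
  Trigram 2: (red with a)
Total word trigrams: 4 - 2 = 2

2


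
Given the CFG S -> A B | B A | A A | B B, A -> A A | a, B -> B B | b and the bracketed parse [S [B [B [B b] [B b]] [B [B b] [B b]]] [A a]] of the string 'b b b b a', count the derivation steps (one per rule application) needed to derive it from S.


Every bracketed nonterminal node [X ...] in the tree is produced by exactly one rule application.
Reading the tree off as a leftmost derivation:
  Step 1: S  =>  B A   (applied S -> B A)
  Step 2: B A  =>  B B A   (applied B -> B B)
  Step 3: B B A  =>  B B B A   (applied B -> B B)
  Step 4: B B B A  =>  b B B A   (applied B -> b)
  Step 5: b B B A  =>  b b B A   (applied B -> b)
  Step 6: b b B A  =>  b b B B A   (applied B -> B B)
  Step 7: b b B B A  =>  b b b B A   (applied B -> b)
  Step 8: b b b B A  =>  b b b b A   (applied B -> b)
  Step 9: b b b b A  =>  b b b b a   (applied A -> a)
Final yield: b b b b a
Total rewrite steps: 9

9


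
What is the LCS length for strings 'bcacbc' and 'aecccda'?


DP table for LCS of 'bcacbc' and 'aecccda':
       a  e  c  c  c  d  a
    0  0  0  0  0  0  0  0
  b 0  0  0  0  0  0  0  0
  c 0  0  0  1  1  1  1  1
  a 0  1  1  1  1  1  1  2
  c 0  1  1  2  2  2  2  2
  b 0  1  1  2  2  2  2  2
  c 0  1  1  2  3  3  3  3
LCS: 'ccc'
LCS length = 3

3


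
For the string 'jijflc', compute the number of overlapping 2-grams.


String 'jijflc' has length L = 6.
Number of overlapping n-grams = L - n + 1
Substituting: 6 - 2 + 1 = 5

5


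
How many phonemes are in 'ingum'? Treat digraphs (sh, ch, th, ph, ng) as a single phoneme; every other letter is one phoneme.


Parsing 'ingum' greedily, digraphs first:
  'i' -> vowel phoneme (phonemes so far: 1)
  'ng' -> digraph (1 consonant phoneme) (phonemes so far: 2)
  'u' -> vowel phoneme (phonemes so far: 3)
  'm' -> consonant phoneme (phonemes so far: 4)
Total phonemes: 4

4


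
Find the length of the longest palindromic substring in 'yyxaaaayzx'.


Scanning 'yyxaaaayzx' for palindromic substrings.
Substring at positions 3-6: 'aaaa'.
Check: reverse('aaaa') = 'aaaa' -> palindrome confirmed.
Neighbouring characters ('x' / 'y') break symmetry, so it cannot extend further.
No longer palindromic substring exists; longest length = 4

4


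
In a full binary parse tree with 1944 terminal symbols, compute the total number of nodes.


Leaf nodes (terminals): 1944
Internal nodes = n - 1 = 1944 - 1 = 1943
Total = leaves + internal = 1944 + 1943 = 3887

3887


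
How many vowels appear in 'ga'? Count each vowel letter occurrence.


Scanning each character of 'ga':
  Position 1: 'g' -> consonant (running count: 0)
  Position 2: 'a' -> vowel (running count: 1)
Total vowels: 1

1


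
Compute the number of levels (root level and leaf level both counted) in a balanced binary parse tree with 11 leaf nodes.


In a balanced binary tree with n leaves the deepest leaf is ceil(log2(n)) edges below the root,
so counting node levels inclusive of root and leaves gives ceil(log2(n)) + 1 levels.
log2(11) = 3.4594
ceil(3.4594) = 4
levels = 4 + 1 = 5

5


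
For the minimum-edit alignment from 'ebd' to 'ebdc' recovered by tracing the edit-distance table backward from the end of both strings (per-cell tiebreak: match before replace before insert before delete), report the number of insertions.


Edit distance = 1. Backtracking from cell (3, 4) with preference match > replace > insert > delete,
then listing the resulting alignment 'ebd' -> 'ebdc' left to right:
  Step 1: keep 'e'
  Step 2: keep 'b'
  Step 3: keep 'd'
  Step 4: insert 'c' [insertion #1]
Total insertions: 1

1


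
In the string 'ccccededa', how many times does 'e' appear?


Scanning 'ccccededa' for 'e':
  Position 4: 'e' -> MATCH (count: 1)
  Position 6: 'e' -> MATCH (count: 2)
Total occurrences of 'e': 2

2


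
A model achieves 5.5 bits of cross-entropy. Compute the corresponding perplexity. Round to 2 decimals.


Perplexity formula: PP = 2^H
H = 5.5
PP = 2^5.5
Decompose: 2^5.5 = 2^5 * 2^0.5 = 2^5 * sqrt(2)
2^5 = 32, sqrt(2) ~ 1.4142136
PP ~ 32 * 1.4142136 = 45.2548352
Rounded to 2 decimals: 45.25

45.25


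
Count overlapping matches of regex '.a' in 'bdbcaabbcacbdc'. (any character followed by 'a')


Pattern: .a means any character followed by 'a'.
Scanning 'bdbcaabbcacbdc' position-by-position:
  Pos 0: window 'bd' -> no
  Pos 1: window 'db' -> no
  Pos 2: window 'bc' -> no
  Pos 3: window 'ca' -> MATCH
  Pos 4: window 'aa' -> MATCH
  Pos 5: window 'ab' -> no
  Pos 6: window 'bb' -> no
  Pos 7: window 'bc' -> no
  Pos 8: window 'ca' -> MATCH
  Pos 9: window 'ac' -> no
  Pos 10: window 'cb' -> no
  Pos 11: window 'bd' -> no
  Pos 12: window 'dc' -> no
  Pos 13: window 'c' -> no
Total matches: 3

3


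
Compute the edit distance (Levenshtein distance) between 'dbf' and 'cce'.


Building DP table for s1='dbf' (len 3) and s2='cce' (len 3):
       c  c  e
    0  1  2  3
  d 1  1  2  3
  b 2  2  2  3
  f 3  3  3  3
Edit distance = dp[3][3] = 3

3


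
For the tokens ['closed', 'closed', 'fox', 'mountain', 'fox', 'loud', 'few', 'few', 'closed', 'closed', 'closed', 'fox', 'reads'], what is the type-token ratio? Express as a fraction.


Tokens: 13
Unique types: ('closed', 'few', 'fox', 'loud', 'mountain', 'reads') = 6
TTR = 6/13
Already in lowest terms.

6/13


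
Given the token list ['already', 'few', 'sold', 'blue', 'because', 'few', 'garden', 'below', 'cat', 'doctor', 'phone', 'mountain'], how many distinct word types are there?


Listing all tokens and tracking unique types:
  Token 1: 'already' -> NEW (unique so far: 1)
  Token 2: 'few' -> NEW (unique so far: 2)
  Token 3: 'sold' -> NEW (unique so far: 3)
  Token 4: 'blue' -> NEW (unique so far: 4)
  Token 5: 'because' -> NEW (unique so far: 5)
  Token 6: 'few' -> duplicate (unique so far: 5)
  Token 7: 'garden' -> NEW (unique so far: 6)
  Token 8: 'below' -> NEW (unique so far: 7)
  Token 9: 'cat' -> NEW (unique so far: 8)
  Token 10: 'doctor' -> NEW (unique so far: 9)
  Token 11: 'phone' -> NEW (unique so far: 10)
  Token 12: 'mountain' -> NEW (unique so far: 11)
Unique types: ('already', 'because', 'below', 'blue', 'cat', 'doctor', 'few', 'garden', 'mountain', 'phone', 'sold')
Vocabulary size: 11

11


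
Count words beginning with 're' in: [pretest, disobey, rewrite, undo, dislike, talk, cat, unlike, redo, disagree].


Checking each word for prefix 're':
  'pretest' -> no (count: 0)
  'disobey' -> no (count: 0)
  'rewrite' -> YES, starts with 're' (count: 1)
  'undo' -> no (count: 1)
  'dislike' -> no (count: 1)
  'talk' -> no (count: 1)
  'cat' -> no (count: 1)
  'unlike' -> no (count: 1)
  'redo' -> YES, starts with 're' (count: 2)
  'disagree' -> no (count: 2)
Total with prefix 're': 2

2


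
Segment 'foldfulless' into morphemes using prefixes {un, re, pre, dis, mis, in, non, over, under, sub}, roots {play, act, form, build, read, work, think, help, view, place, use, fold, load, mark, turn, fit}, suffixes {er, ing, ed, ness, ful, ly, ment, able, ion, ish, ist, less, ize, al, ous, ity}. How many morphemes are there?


Segmenting 'foldfulless' against the inventory:
  'fold' -> root (morpheme 1)
  'ful' -> suffix (morpheme 2)
  'less' -> suffix (morpheme 3)
Total morphemes: 3

3


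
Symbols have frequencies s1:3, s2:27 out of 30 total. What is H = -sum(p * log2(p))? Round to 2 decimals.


Computing entropy H = -sum(p_i * log2(p_i)):
  s1: p = 3/30 = 0.1000, -p*log2(p) = 0.3322
  s2: p = 27/30 = 0.9000, -p*log2(p) = 0.1368
H = sum of terms = 0.4690
Rounded to 2 decimals: 0.47

0.47


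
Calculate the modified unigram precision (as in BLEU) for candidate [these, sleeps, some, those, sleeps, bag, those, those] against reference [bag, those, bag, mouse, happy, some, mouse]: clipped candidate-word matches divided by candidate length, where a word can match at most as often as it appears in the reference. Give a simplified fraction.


Reference word counts: {'bag': 2, 'happy': 1, 'mouse': 2, 'some': 1, 'those': 1}
Checking each candidate word (with clipping):
  'these' -> not in reference -> no match (matches: 0)
  'sleeps' -> not in reference -> no match (matches: 0)
  'some' -> in reference (ref count 1, used 1/1) -> match (matches: 1)
  'those' -> in reference (ref count 1, used 1/1) -> match (matches: 2)
  'sleeps' -> not in reference -> no match (matches: 2)
  'bag' -> in reference (ref count 2, used 1/2) -> match (matches: 3)
  'those' -> ref count 1 already used up (1/1) -> clipped, no match (matches: 3)
  'those' -> ref count 1 already used up (1/1) -> clipped, no match (matches: 3)
Clipped matches: 3, Candidate length: 8
Precision = 3/8

3/8


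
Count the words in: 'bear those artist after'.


Counting words by splitting on spaces:
  Word 1: 'bear'
  Word 2: 'those'
  Word 3: 'artist'
  Word 4: 'after'
Total words: 4

4


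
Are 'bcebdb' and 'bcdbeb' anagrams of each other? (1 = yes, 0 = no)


Sort characters of 'bcebdb': 'bbbcde'
Sort characters of 'bcdbeb': 'bbbcde'
Sorted forms match -> they ARE anagrams
Result: 1

1


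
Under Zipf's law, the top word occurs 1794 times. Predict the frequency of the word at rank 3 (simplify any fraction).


Zipf's law: freq(rank) = f1 / rank
f1 = 1794, rank = 3
freq = 1794 / 3
= 598

598


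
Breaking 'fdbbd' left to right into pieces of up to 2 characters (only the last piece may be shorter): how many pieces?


'fdbbd' has 5 characters.
Chunking with max size 2:
  Chunk 1: 'fd' (positions 0-1)
  Chunk 2: 'bb' (positions 2-3)
  Chunk 3: 'd' (positions 4-4)
Total chunks: ceil(5 / 2) = 3

3


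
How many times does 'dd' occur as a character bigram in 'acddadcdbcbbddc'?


Scanning 'acddadcdbcbbddc' for bigram 'dd':
  Position 0: 'ac' -> no
  Position 1: 'cd' -> no
  Position 2: 'dd' -> MATCH
  Position 3: 'da' -> no
  Position 4: 'ad' -> no
  Position 5: 'dc' -> no
  Position 6: 'cd' -> no
  Position 7: 'db' -> no
  Position 8: 'bc' -> no
  Position 9: 'cb' -> no
  Position 10: 'bb' -> no
  Position 11: 'bd' -> no
  Position 12: 'dd' -> MATCH
  Position 13: 'dc' -> no
Total matches: 2

2


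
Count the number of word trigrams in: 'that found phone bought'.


Word trigrams from [4] words:
  Trigram 1: (that found phone)
  Trigram 2: (found phone bought)
Total word trigrams: 4 - 2 = 2

2


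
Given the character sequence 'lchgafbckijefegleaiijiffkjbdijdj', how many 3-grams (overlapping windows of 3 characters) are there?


String 'lchgafbckijefegleaiijiffkjbdijdj' has length L = 32.
Number of overlapping n-grams = L - n + 1
Substituting: 32 - 3 + 1 = 30

30


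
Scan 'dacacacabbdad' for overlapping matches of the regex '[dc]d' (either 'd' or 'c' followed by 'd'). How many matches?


Pattern: [dc]d means either 'd' or 'c' followed by 'd'.
Scanning 'dacacacabbdad' position-by-position:
  Pos 0: window 'da' -> no
  Pos 1: window 'ac' -> no
  Pos 2: window 'ca' -> no
  Pos 3: window 'ac' -> no
  Pos 4: window 'ca' -> no
  Pos 5: window 'ac' -> no
  Pos 6: window 'ca' -> no
  Pos 7: window 'ab' -> no
  Pos 8: window 'bb' -> no
  Pos 9: window 'bd' -> no
  Pos 10: window 'da' -> no
  Pos 11: window 'ad' -> no
  Pos 12: window 'd' -> no
Total matches: 0

0


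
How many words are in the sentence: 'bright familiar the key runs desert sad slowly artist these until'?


Counting words by splitting on spaces:
  Word 1: 'bright'
  Word 2: 'familiar'
  Word 3: 'the'
  Word 4: 'key'
  Word 5: 'runs'
  Word 6: 'desert'
  Word 7: 'sad'
  Word 8: 'slowly'
  Word 9: 'artist'
  Word 10: 'these'
  Word 11: 'until'
Total words: 11

11


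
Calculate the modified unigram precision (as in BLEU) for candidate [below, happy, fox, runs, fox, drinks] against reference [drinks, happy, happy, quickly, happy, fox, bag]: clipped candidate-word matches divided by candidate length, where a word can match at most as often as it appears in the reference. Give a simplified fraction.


Reference word counts: {'bag': 1, 'drinks': 1, 'fox': 1, 'happy': 3, 'quickly': 1}
Checking each candidate word (with clipping):
  'below' -> not in reference -> no match (matches: 0)
  'happy' -> in reference (ref count 3, used 1/3) -> match (matches: 1)
  'fox' -> in reference (ref count 1, used 1/1) -> match (matches: 2)
  'runs' -> not in reference -> no match (matches: 2)
  'fox' -> ref count 1 already used up (1/1) -> clipped, no match (matches: 2)
  'drinks' -> in reference (ref count 1, used 1/1) -> match (matches: 3)
Clipped matches: 3, Candidate length: 6
Precision = 3/6 = 1/2

1/2


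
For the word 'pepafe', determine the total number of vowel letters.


Scanning each character of 'pepafe':
  Position 1: 'p' -> consonant (running count: 0)
  Position 2: 'e' -> vowel (running count: 1)
  Position 3: 'p' -> consonant (running count: 1)
  Position 4: 'a' -> vowel (running count: 2)
  Position 5: 'f' -> consonant (running count: 2)
  Position 6: 'e' -> vowel (running count: 3)
Total vowels: 3

3


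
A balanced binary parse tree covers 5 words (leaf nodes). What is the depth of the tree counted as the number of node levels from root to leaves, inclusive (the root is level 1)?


In a balanced binary tree with n leaves the deepest leaf is ceil(log2(n)) edges below the root,
so counting node levels inclusive of root and leaves gives ceil(log2(n)) + 1 levels.
log2(5) = 2.3219
ceil(2.3219) = 3
levels = 3 + 1 = 4

4


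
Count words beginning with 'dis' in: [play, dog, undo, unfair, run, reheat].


Checking each word for prefix 'dis':
  'play' -> no (count: 0)
  'dog' -> no (count: 0)
  'undo' -> no (count: 0)
  'unfair' -> no (count: 0)
  'run' -> no (count: 0)
  'reheat' -> no (count: 0)
Total with prefix 'dis': 0

0


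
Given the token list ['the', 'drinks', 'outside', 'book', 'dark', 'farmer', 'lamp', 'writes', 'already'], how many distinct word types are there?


Listing all tokens and tracking unique types:
  Token 1: 'the' -> NEW (unique so far: 1)
  Token 2: 'drinks' -> NEW (unique so far: 2)
  Token 3: 'outside' -> NEW (unique so far: 3)
  Token 4: 'book' -> NEW (unique so far: 4)
  Token 5: 'dark' -> NEW (unique so far: 5)
  Token 6: 'farmer' -> NEW (unique so far: 6)
  Token 7: 'lamp' -> NEW (unique so far: 7)
  Token 8: 'writes' -> NEW (unique so far: 8)
  Token 9: 'already' -> NEW (unique so far: 9)
Unique types: ('already', 'book', 'dark', 'drinks', 'farmer', 'lamp', 'outside', 'the', 'writes')
Vocabulary size: 9

9


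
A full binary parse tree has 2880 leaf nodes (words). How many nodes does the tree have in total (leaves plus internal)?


Leaf nodes (terminals): 2880
Internal nodes = n - 1 = 2880 - 1 = 2879
Total = leaves + internal = 2880 + 2879 = 5759

5759


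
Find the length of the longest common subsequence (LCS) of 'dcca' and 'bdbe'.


DP table for LCS of 'dcca' and 'bdbe':
       b  d  b  e
    0  0  0  0  0
  d 0  0  1  1  1
  c 0  0  1  1  1
  c 0  0  1  1  1
  a 0  0  1  1  1
LCS: 'd'
LCS length = 1

1


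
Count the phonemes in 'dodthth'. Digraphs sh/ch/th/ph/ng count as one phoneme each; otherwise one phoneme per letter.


Parsing 'dodthth' greedily, digraphs first:
  'd' -> consonant phoneme (phonemes so far: 1)
  'o' -> vowel phoneme (phonemes so far: 2)
  'd' -> consonant phoneme (phonemes so far: 3)
  'th' -> digraph (1 consonant phoneme) (phonemes so far: 4)
  'th' -> digraph (1 consonant phoneme) (phonemes so far: 5)
Total phonemes: 5

5


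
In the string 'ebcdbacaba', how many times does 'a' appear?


Scanning 'ebcdbacaba' for 'a':
  Position 5: 'a' -> MATCH (count: 1)
  Position 7: 'a' -> MATCH (count: 2)
  Position 9: 'a' -> MATCH (count: 3)
Total occurrences of 'a': 3

3


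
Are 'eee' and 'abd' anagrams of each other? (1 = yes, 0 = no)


Sort characters of 'eee': 'eee'
Sort characters of 'abd': 'abd'
Sorted forms differ -> they are NOT anagrams
Result: 0

0


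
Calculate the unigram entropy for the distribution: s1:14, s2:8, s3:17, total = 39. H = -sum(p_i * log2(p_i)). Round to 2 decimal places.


Computing entropy H = -sum(p_i * log2(p_i)):
  s1: p = 14/39 = 0.3590, -p*log2(p) = 0.5306
  s2: p = 8/39 = 0.2051, -p*log2(p) = 0.4688
  s3: p = 17/39 = 0.4359, -p*log2(p) = 0.5222
H = sum of terms = 1.5216
Rounded to 2 decimals: 1.52

1.52


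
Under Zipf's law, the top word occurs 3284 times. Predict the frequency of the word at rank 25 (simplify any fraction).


Zipf's law: freq(rank) = f1 / rank
f1 = 3284, rank = 25
freq = 3284 / 25
GCD(3284, 25) = 1
Simplified: 3284/25

3284/25


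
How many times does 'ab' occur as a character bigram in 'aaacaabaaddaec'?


Scanning 'aaacaabaaddaec' for bigram 'ab':
  Position 0: 'aa' -> no
  Position 1: 'aa' -> no
  Position 2: 'ac' -> no
  Position 3: 'ca' -> no
  Position 4: 'aa' -> no
  Position 5: 'ab' -> MATCH
  Position 6: 'ba' -> no
  Position 7: 'aa' -> no
  Position 8: 'ad' -> no
  Position 9: 'dd' -> no
  Position 10: 'da' -> no
  Position 11: 'ae' -> no
  Position 12: 'ec' -> no
Total matches: 1

1


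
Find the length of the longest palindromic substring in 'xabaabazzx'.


Scanning 'xabaabazzx' for palindromic substrings.
Substring at positions 1-6: 'abaaba'.
Check: reverse('abaaba') = 'abaaba' -> palindrome confirmed.
Neighbouring characters ('x' / 'z') break symmetry, so it cannot extend further.
No longer palindromic substring exists; longest length = 6

6
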